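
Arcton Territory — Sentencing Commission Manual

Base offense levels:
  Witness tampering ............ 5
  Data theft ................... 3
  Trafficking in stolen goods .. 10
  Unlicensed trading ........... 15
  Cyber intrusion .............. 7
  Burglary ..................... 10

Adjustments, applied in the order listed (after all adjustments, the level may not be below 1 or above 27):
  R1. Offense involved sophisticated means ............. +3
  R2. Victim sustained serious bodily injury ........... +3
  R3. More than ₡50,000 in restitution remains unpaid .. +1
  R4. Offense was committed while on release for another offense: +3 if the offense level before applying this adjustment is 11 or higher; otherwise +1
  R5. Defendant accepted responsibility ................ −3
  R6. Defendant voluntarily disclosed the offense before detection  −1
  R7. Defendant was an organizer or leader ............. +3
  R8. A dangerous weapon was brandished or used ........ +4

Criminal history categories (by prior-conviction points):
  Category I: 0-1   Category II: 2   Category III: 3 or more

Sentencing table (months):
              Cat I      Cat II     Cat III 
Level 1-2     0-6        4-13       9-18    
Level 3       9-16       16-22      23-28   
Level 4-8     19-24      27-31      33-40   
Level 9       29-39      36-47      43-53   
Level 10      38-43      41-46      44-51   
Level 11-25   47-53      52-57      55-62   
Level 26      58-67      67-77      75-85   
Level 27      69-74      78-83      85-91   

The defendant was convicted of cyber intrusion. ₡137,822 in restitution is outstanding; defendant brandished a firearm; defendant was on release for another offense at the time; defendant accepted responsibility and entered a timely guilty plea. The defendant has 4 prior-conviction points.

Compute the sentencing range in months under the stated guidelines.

44-51 months

Base offense level for cyber intrusion: 7.
R3 applies: 7 + 1 = 8.
R4 applies (level before this adjustment is 8 < 11, so +1): 8 + 1 = 9.
R5 applies: 9 − 3 = 6.
R6 does not apply.
R8 applies: 6 + 4 = 10.
Final offense level: 10.
Criminal history: 4 prior points → Category III (3+).
Level 10 falls in the 10 band.
Grid: Level 10 × Category III = 44-51 months.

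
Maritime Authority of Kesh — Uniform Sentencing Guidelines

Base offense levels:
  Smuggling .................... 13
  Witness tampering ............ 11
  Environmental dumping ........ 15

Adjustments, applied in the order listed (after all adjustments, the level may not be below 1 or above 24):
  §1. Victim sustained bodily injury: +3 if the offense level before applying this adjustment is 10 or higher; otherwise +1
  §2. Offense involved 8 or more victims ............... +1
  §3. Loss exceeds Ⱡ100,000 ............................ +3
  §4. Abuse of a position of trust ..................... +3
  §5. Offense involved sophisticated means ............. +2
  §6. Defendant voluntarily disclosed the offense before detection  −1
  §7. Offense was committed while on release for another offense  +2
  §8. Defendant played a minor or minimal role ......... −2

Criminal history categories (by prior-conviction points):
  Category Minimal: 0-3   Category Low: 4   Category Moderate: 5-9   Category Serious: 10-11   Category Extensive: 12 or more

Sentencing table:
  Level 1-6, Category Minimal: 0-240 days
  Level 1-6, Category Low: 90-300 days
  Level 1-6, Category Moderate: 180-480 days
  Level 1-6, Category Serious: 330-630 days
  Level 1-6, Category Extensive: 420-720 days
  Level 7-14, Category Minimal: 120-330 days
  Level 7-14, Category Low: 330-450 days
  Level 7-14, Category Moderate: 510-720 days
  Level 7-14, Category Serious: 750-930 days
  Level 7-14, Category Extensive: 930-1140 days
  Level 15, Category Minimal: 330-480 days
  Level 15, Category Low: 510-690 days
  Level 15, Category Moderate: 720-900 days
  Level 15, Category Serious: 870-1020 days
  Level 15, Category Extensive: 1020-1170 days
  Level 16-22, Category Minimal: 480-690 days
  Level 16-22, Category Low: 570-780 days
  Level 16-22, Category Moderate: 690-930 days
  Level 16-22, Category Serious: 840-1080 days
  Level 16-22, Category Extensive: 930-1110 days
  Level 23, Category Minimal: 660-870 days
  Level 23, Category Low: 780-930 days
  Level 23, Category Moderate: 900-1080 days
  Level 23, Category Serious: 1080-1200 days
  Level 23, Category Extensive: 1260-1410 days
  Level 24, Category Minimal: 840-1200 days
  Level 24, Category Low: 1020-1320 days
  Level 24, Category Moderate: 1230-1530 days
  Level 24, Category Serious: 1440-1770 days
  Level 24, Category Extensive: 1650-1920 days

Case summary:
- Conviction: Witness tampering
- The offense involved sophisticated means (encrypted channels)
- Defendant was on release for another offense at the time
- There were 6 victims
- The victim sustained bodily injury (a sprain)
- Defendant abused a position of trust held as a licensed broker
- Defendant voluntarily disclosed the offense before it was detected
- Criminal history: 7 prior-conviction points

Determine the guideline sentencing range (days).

Base offense level for witness tampering: 11.
§1 applies (level before this adjustment is 11 ≥ 10, so +3): 11 + 3 = 14.
§2 does not apply.
§4 applies: 14 + 3 = 17.
§5 applies: 17 + 2 = 19.
§6 applies: 19 − 1 = 18.
§7 applies: 18 + 2 = 20.
Final offense level: 20.
Criminal history: 7 prior points → Category Moderate (5-9).
Level 20 falls in the 16-22 band.
Grid: Level 16-22 × Category Moderate = 690-930 days.

690-930 days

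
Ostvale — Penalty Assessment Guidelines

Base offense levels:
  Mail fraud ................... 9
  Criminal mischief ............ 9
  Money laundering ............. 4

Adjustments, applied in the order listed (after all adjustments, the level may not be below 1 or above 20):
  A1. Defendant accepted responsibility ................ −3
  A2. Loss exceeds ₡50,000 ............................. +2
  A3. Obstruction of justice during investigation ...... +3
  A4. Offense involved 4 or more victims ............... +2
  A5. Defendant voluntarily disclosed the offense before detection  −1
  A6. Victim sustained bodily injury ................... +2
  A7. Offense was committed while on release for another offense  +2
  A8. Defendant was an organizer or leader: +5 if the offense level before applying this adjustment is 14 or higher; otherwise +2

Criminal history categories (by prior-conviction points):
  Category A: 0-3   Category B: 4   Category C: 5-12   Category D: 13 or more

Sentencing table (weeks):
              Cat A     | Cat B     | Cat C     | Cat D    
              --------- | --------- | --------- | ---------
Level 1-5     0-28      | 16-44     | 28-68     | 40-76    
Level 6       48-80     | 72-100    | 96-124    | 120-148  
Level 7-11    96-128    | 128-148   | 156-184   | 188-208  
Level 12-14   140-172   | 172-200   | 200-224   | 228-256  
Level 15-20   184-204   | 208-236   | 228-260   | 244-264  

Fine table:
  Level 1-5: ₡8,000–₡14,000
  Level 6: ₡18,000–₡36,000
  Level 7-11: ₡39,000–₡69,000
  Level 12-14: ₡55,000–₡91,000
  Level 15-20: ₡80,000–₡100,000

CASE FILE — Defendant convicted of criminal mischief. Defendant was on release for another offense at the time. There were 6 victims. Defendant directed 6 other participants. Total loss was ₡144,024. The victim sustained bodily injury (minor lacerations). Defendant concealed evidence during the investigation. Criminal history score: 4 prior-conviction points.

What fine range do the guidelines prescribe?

₡80,000–₡100,000

Base offense level for criminal mischief: 9.
A2 applies: 9 + 2 = 11.
A3 applies: 11 + 3 = 14.
A4 applies: 14 + 2 = 16.
A6 applies: 16 + 2 = 18.
A7 applies: 18 + 2 = 20.
A8 applies (level before this adjustment is 20 ≥ 14, so +5): 20 + 5 = 25.
Level 25 exceeds the maximum of 20; capped at 20.
Final offense level: 20.
Level 20 falls in the 15-20 band.
Fine table: Level 15-20 → ₡80,000–₡100,000.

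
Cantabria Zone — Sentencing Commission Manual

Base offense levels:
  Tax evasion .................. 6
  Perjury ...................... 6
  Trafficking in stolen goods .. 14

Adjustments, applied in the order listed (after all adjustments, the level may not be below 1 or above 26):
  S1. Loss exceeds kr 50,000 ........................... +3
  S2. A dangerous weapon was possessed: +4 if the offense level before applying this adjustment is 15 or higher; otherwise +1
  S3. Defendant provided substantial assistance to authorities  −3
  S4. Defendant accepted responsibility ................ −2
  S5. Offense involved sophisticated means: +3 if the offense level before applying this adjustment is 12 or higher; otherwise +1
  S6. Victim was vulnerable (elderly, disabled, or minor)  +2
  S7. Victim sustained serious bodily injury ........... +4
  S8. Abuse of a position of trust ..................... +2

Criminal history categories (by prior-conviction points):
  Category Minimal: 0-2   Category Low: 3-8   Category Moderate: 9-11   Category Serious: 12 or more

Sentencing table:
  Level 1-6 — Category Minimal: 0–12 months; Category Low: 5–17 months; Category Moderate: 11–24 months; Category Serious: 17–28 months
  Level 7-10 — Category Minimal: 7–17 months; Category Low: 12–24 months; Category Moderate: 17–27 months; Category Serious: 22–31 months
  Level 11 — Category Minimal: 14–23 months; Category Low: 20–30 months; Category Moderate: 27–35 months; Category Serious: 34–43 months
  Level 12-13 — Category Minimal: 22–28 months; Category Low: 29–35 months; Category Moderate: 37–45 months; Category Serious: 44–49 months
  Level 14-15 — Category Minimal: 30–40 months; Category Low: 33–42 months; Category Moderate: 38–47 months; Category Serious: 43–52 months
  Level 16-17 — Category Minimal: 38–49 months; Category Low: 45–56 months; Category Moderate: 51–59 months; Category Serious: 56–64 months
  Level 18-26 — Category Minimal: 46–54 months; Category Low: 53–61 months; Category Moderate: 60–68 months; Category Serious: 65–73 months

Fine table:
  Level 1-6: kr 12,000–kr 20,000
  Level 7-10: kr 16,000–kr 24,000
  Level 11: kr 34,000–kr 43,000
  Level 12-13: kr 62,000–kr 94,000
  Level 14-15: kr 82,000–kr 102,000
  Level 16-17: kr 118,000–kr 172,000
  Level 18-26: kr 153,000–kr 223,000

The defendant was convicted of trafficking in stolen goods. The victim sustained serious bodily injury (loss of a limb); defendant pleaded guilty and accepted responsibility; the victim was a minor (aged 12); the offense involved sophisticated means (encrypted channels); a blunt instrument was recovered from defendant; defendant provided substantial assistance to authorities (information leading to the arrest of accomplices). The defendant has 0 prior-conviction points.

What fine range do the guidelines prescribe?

kr 118,000–kr 172,000

Base offense level for trafficking in stolen goods: 14.
S2 applies (level before this adjustment is 14 < 15, so +1): 14 + 1 = 15.
S3 applies: 15 − 3 = 12.
S4 applies: 12 − 2 = 10.
S5 applies (level before this adjustment is 10 < 12, so +1): 10 + 1 = 11.
S6 applies: 11 + 2 = 13.
S7 applies: 13 + 4 = 17.
S8 does not apply.
Final offense level: 17.
Level 17 falls in the 16-17 band.
Fine table: Level 16-17 → kr 118,000–kr 172,000.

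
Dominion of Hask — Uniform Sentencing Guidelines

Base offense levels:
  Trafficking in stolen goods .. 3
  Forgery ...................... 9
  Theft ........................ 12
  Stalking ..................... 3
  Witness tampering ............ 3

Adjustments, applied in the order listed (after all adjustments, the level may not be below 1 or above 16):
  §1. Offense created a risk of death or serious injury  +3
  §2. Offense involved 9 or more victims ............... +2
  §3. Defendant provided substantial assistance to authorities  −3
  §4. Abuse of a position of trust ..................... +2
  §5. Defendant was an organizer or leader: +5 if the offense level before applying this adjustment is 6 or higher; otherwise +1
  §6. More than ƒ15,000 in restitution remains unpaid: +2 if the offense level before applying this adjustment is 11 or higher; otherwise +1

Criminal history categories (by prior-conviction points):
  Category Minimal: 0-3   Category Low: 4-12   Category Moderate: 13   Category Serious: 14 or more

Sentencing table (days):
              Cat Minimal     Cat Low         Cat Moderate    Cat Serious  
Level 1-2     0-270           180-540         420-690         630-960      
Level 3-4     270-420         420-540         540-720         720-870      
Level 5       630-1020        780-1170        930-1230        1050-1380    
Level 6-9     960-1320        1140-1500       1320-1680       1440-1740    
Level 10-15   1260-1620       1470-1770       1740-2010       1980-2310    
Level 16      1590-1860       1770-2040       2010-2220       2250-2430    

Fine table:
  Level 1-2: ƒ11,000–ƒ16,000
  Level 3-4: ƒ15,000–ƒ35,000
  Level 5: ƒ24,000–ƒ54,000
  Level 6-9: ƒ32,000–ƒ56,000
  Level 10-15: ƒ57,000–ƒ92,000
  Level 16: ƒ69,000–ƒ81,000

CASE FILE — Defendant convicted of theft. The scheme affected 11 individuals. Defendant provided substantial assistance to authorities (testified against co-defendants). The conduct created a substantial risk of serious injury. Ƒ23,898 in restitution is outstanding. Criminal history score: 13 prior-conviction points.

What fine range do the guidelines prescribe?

Base offense level for theft: 12.
§1 applies: 12 + 3 = 15.
§2 applies: 15 + 2 = 17.
§3 applies: 17 − 3 = 14.
§6 applies (level before this adjustment is 14 ≥ 11, so +2): 14 + 2 = 16.
Final offense level: 16.
Level 16 falls in the 16 band.
Fine table: Level 16 → ƒ69,000–ƒ81,000.

ƒ69,000–ƒ81,000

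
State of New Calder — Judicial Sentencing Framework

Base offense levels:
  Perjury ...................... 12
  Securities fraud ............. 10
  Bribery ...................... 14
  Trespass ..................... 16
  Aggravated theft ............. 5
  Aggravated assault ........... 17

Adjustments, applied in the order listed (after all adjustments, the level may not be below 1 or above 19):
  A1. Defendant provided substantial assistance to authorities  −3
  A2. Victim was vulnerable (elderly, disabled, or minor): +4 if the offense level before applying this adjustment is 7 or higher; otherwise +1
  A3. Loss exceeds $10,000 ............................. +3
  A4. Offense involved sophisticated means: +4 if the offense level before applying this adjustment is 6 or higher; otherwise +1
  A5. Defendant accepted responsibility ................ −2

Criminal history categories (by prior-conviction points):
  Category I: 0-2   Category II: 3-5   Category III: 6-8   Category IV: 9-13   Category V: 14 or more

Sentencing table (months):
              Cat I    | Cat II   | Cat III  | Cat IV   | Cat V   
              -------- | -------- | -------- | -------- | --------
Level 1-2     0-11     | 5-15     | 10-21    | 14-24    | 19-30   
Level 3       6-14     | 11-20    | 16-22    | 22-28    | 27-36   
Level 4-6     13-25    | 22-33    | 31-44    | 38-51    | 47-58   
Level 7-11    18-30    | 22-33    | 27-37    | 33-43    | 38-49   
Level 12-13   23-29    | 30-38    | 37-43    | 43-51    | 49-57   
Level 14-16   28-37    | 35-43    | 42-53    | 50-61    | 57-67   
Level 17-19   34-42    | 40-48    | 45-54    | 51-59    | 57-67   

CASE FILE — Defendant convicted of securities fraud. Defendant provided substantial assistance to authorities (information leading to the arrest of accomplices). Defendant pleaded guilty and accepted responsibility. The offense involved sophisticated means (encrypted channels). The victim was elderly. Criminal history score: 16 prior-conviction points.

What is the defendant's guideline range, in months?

Base offense level for securities fraud: 10.
A1 applies: 10 − 3 = 7.
A2 applies (level before this adjustment is 7 ≥ 7, so +4): 7 + 4 = 11.
A4 applies (level before this adjustment is 11 ≥ 6, so +4): 11 + 4 = 15.
A5 applies: 15 − 2 = 13.
Final offense level: 13.
Criminal history: 16 prior points → Category V (14+).
Level 13 falls in the 12-13 band.
Grid: Level 12-13 × Category V = 49-57 months.

49-57 months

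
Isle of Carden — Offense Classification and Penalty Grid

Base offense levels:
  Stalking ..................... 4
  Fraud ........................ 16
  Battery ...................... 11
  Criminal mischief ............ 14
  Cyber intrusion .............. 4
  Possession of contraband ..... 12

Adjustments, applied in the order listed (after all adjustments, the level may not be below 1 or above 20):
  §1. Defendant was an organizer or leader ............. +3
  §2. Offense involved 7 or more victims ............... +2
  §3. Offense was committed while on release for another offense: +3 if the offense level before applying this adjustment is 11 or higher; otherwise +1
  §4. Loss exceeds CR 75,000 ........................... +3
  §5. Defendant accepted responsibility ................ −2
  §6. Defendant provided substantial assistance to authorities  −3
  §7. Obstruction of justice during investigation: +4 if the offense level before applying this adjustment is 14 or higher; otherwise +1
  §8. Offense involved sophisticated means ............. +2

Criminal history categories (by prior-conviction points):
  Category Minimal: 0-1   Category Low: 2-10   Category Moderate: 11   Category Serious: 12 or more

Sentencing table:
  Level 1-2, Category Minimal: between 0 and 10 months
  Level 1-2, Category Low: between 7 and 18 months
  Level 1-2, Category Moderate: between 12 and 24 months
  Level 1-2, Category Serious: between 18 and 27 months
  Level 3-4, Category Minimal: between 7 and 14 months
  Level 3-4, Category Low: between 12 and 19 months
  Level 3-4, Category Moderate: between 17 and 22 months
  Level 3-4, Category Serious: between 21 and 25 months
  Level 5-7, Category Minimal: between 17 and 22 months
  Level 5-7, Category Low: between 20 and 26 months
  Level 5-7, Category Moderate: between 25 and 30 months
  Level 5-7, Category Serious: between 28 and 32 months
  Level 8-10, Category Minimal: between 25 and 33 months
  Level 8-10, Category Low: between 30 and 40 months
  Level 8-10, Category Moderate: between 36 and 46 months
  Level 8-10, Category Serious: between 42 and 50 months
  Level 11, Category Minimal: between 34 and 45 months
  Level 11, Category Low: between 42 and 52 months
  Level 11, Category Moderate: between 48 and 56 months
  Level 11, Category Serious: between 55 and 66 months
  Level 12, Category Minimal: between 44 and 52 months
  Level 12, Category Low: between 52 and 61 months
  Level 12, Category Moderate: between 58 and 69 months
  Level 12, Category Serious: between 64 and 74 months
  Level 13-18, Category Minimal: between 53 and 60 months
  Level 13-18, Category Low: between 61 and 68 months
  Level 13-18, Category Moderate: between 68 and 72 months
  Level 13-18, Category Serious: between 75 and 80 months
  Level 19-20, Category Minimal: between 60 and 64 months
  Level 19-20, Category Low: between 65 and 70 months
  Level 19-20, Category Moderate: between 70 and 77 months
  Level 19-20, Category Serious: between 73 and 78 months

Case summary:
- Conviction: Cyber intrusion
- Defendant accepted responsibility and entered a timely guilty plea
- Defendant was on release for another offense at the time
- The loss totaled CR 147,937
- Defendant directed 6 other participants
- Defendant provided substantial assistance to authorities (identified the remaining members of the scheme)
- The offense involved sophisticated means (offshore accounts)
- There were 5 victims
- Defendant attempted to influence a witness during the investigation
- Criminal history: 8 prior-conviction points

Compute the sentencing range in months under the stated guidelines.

30-40 months

Base offense level for cyber intrusion: 4.
§1 applies: 4 + 3 = 7.
§2 does not apply.
§3 applies (level before this adjustment is 7 < 11, so +1): 7 + 1 = 8.
§4 applies: 8 + 3 = 11.
§5 applies: 11 − 2 = 9.
§6 applies: 9 − 3 = 6.
§7 applies (level before this adjustment is 6 < 14, so +1): 6 + 1 = 7.
§8 applies: 7 + 2 = 9.
Final offense level: 9.
Criminal history: 8 prior points → Category Low (2-10).
Level 9 falls in the 8-10 band.
Grid: Level 8-10 × Category Low = 30-40 months.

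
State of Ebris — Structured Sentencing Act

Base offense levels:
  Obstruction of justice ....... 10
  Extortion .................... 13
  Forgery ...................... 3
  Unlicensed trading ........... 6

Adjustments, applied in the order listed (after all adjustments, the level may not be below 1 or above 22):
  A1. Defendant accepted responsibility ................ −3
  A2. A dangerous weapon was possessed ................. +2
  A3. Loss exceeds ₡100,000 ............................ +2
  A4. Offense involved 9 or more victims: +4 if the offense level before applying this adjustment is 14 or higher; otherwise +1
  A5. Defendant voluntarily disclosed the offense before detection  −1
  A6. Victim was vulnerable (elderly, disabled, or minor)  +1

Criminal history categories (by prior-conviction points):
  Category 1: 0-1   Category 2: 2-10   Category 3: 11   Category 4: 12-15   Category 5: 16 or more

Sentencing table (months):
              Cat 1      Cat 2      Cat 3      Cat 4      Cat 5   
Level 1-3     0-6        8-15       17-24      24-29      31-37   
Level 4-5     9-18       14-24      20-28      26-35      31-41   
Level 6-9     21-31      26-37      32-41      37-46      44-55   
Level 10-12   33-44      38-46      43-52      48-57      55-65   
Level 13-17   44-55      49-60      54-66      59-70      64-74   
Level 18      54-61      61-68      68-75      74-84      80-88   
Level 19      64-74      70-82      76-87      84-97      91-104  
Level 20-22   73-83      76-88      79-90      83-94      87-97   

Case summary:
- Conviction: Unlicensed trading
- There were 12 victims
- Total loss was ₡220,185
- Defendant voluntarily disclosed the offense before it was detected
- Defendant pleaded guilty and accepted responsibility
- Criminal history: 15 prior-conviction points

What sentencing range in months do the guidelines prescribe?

Base offense level for unlicensed trading: 6.
A1 applies: 6 − 3 = 3.
A2 does not apply.
A3 applies: 3 + 2 = 5.
A4 applies (level before this adjustment is 5 < 14, so +1): 5 + 1 = 6.
A5 applies: 6 − 1 = 5.
Final offense level: 5.
Criminal history: 15 prior points → Category 4 (12-15).
Level 5 falls in the 4-5 band.
Grid: Level 4-5 × Category 4 = 26-35 months.

26-35 months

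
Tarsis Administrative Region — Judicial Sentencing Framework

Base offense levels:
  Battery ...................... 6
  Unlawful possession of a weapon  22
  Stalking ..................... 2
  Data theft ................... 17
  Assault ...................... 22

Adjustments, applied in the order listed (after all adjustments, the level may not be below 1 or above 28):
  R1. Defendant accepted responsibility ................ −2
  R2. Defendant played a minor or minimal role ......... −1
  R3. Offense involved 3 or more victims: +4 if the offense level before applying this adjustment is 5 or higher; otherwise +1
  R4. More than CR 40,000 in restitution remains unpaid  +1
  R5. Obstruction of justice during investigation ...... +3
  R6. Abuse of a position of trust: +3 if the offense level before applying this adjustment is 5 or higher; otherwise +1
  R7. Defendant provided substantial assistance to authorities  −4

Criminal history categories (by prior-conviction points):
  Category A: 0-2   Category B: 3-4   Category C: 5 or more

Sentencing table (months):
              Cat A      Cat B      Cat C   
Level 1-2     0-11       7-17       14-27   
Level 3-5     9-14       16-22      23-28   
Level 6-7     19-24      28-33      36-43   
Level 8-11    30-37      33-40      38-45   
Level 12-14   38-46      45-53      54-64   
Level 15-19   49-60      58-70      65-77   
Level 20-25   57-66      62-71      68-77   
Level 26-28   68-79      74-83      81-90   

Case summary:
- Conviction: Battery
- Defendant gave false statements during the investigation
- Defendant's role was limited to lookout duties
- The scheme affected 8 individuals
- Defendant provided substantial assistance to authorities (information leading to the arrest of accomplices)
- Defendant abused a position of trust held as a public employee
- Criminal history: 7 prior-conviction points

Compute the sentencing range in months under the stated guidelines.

38-45 months

Base offense level for battery: 6.
R2 applies: 6 − 1 = 5.
R3 applies (level before this adjustment is 5 ≥ 5, so +4): 5 + 4 = 9.
R4 does not apply.
R5 applies: 9 + 3 = 12.
R6 applies (level before this adjustment is 12 ≥ 5, so +3): 12 + 3 = 15.
R7 applies: 15 − 4 = 11.
Final offense level: 11.
Criminal history: 7 prior points → Category C (5+).
Level 11 falls in the 8-11 band.
Grid: Level 8-11 × Category C = 38-45 months.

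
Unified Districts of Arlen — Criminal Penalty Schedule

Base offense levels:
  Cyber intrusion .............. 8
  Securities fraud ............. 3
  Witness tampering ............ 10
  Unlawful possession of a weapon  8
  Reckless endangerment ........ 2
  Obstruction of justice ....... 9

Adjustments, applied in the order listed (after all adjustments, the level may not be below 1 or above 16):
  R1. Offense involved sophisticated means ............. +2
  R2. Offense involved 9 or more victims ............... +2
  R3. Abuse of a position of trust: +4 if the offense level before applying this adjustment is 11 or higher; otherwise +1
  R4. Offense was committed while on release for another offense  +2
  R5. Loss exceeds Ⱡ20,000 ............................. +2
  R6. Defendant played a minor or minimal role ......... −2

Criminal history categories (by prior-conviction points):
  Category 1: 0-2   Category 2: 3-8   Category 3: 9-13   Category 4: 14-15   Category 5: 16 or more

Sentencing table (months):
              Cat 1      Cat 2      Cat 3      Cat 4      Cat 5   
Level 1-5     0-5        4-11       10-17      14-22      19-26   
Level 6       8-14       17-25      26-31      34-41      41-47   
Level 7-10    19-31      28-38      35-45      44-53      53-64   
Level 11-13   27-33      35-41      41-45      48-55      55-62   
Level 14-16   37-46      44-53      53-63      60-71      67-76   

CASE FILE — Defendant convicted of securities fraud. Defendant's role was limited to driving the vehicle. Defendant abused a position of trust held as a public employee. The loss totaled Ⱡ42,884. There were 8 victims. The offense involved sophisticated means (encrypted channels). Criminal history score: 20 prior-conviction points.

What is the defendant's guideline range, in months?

Base offense level for securities fraud: 3.
R1 applies: 3 + 2 = 5.
R3 applies (level before this adjustment is 5 < 11, so +1): 5 + 1 = 6.
R4 does not apply.
R5 applies: 6 + 2 = 8.
R6 applies: 8 − 2 = 6.
Final offense level: 6.
Criminal history: 20 prior points → Category 5 (16+).
Level 6 falls in the 6 band.
Grid: Level 6 × Category 5 = 41-47 months.

41-47 months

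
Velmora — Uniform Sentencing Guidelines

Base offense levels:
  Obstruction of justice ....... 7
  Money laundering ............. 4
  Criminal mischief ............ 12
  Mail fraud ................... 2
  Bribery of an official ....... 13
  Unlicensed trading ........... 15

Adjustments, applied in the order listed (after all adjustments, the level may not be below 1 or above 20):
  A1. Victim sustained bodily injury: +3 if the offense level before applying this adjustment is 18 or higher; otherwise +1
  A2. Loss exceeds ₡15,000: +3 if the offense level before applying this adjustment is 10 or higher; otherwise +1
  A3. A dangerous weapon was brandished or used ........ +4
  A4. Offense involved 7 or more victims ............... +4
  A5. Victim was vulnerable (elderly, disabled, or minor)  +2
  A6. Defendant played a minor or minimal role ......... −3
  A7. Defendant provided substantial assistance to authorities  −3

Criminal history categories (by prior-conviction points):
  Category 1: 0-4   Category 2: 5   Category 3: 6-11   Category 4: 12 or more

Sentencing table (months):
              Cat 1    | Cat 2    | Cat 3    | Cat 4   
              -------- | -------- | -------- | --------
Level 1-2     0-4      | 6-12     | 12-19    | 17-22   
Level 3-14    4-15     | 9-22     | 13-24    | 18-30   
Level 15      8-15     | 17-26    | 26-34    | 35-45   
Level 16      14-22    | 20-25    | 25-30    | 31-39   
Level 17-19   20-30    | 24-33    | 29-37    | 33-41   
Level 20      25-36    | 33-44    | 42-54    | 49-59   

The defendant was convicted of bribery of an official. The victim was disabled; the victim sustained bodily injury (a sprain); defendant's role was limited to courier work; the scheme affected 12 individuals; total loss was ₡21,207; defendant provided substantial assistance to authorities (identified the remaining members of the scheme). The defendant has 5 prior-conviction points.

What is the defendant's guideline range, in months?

Base offense level for bribery of an official: 13.
A1 applies (level before this adjustment is 13 < 18, so +1): 13 + 1 = 14.
A2 applies (level before this adjustment is 14 ≥ 10, so +3): 14 + 3 = 17.
A3 does not apply.
A4 applies: 17 + 4 = 21.
A5 applies: 21 + 2 = 23.
A6 applies: 23 − 3 = 20.
A7 applies: 20 − 3 = 17.
Final offense level: 17.
Criminal history: 5 prior points → Category 2 (5).
Level 17 falls in the 17-19 band.
Grid: Level 17-19 × Category 2 = 24-33 months.

24-33 months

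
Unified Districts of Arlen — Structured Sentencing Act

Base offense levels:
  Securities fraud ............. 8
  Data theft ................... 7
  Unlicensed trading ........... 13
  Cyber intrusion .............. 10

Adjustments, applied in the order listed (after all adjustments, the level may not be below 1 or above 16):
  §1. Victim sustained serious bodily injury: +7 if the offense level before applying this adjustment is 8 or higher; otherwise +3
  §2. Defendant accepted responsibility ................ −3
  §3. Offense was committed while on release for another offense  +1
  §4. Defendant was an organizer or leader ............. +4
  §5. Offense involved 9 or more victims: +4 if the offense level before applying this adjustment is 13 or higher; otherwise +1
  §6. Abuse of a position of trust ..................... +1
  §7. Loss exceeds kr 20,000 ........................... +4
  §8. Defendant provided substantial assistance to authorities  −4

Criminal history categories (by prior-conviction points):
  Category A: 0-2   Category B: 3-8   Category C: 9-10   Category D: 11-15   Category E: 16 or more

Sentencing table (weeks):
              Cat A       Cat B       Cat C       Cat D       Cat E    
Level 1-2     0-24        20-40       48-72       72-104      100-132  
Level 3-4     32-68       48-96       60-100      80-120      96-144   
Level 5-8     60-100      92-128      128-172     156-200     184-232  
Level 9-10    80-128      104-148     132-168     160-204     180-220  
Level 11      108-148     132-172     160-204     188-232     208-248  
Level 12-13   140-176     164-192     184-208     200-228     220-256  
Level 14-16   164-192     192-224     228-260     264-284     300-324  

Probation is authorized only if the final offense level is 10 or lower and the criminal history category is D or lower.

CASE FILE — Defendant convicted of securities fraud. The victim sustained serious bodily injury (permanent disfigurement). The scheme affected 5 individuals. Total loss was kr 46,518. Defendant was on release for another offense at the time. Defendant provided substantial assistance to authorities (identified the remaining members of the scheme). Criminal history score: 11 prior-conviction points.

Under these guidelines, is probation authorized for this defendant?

No

Base offense level for securities fraud: 8.
§1 applies (level before this adjustment is 8 ≥ 8, so +7): 8 + 7 = 15.
§3 applies: 15 + 1 = 16.
§4 does not apply.
§5 does not apply.
§6 does not apply.
§7 applies: 16 + 4 = 20.
§8 applies: 20 − 4 = 16.
Final offense level: 16.
Criminal history: 11 prior points → Category D (11-15).
Level 16 falls in the 14-16 band.
Grid: Level 14-16 × Category D = 264-284 weeks.
Probation check: level 16 > 10 and category D ≤ D → not eligible.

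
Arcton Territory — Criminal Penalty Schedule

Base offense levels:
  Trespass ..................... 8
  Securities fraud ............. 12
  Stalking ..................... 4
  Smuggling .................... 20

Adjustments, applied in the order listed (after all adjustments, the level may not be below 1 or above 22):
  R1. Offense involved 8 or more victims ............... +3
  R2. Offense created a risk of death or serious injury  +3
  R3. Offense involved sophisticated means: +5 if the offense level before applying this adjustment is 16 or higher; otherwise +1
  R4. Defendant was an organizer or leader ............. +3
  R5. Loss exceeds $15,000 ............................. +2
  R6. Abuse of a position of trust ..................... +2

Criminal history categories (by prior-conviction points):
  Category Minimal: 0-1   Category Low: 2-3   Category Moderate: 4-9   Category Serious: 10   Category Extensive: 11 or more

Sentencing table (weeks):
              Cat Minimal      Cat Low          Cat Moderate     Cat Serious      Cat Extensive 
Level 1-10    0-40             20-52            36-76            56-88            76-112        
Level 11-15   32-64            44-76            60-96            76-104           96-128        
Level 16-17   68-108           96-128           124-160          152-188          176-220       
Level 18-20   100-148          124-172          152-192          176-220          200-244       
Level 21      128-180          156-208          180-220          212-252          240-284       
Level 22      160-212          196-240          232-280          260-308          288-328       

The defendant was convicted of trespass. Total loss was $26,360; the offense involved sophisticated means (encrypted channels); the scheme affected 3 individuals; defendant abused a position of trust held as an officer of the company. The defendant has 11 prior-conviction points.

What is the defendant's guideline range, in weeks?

96-128 weeks

Base offense level for trespass: 8.
R3 applies (level before this adjustment is 8 < 16, so +1): 8 + 1 = 9.
R4 does not apply.
R5 applies: 9 + 2 = 11.
R6 applies: 11 + 2 = 13.
Final offense level: 13.
Criminal history: 11 prior points → Category Extensive (11+).
Level 13 falls in the 11-15 band.
Grid: Level 11-15 × Category Extensive = 96-128 weeks.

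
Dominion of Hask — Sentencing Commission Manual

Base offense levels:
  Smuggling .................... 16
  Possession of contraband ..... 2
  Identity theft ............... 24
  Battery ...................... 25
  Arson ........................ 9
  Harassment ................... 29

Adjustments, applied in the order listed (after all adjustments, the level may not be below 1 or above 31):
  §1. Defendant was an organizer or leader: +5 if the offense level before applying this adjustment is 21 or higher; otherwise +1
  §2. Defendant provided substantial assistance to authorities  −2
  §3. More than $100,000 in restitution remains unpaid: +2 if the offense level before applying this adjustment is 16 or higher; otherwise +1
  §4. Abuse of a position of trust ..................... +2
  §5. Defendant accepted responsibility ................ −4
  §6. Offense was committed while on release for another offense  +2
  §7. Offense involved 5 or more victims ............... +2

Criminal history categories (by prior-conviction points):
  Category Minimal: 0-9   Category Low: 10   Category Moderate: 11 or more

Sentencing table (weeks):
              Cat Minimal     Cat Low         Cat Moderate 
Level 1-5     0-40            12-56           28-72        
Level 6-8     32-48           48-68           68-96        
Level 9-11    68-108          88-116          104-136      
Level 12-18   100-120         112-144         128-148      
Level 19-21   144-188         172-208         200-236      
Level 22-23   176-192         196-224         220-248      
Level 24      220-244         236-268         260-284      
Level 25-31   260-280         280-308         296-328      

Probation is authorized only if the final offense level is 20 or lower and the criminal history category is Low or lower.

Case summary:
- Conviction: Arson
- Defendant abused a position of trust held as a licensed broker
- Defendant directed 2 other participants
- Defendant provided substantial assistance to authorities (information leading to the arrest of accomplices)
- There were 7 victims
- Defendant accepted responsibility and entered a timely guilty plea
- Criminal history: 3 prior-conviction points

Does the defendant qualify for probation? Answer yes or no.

Base offense level for arson: 9.
§1 applies (level before this adjustment is 9 < 21, so +1): 9 + 1 = 10.
§2 applies: 10 − 2 = 8.
§4 applies: 8 + 2 = 10.
§5 applies: 10 − 4 = 6.
§6 does not apply.
§7 applies: 6 + 2 = 8.
Final offense level: 8.
Criminal history: 3 prior points → Category Minimal (0-9).
Level 8 falls in the 6-8 band.
Grid: Level 6-8 × Category Minimal = 32-48 weeks.
Probation check: level 8 ≤ 20 and category Minimal ≤ Low → eligible.

Yes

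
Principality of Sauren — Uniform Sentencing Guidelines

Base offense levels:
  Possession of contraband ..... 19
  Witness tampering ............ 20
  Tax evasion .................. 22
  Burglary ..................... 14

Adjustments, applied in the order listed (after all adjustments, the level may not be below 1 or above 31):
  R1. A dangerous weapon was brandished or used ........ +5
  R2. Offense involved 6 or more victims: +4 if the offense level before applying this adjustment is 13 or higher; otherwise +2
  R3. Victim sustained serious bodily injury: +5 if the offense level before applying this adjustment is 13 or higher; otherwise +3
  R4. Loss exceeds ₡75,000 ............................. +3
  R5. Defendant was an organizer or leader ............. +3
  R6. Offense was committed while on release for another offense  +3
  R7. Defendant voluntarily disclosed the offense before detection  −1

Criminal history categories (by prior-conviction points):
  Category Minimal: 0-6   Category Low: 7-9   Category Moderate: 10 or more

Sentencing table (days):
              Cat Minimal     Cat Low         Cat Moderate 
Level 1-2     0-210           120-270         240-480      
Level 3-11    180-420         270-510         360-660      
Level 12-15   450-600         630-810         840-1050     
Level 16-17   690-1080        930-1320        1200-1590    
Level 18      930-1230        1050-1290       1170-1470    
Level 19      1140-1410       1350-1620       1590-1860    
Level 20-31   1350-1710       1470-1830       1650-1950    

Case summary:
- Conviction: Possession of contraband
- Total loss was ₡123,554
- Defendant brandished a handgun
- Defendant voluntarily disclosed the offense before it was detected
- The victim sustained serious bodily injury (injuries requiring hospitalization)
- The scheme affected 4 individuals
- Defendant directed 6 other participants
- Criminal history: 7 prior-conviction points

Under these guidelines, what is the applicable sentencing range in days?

1470-1830 days

Base offense level for possession of contraband: 19.
R1 applies: 19 + 5 = 24.
R3 applies (level before this adjustment is 24 ≥ 13, so +5): 24 + 5 = 29.
R4 applies: 29 + 3 = 32.
R5 applies: 32 + 3 = 35.
R7 applies: 35 − 1 = 34.
Level 34 exceeds the maximum of 31; capped at 31.
Final offense level: 31.
Criminal history: 7 prior points → Category Low (7-9).
Level 31 falls in the 20-31 band.
Grid: Level 20-31 × Category Low = 1470-1830 days.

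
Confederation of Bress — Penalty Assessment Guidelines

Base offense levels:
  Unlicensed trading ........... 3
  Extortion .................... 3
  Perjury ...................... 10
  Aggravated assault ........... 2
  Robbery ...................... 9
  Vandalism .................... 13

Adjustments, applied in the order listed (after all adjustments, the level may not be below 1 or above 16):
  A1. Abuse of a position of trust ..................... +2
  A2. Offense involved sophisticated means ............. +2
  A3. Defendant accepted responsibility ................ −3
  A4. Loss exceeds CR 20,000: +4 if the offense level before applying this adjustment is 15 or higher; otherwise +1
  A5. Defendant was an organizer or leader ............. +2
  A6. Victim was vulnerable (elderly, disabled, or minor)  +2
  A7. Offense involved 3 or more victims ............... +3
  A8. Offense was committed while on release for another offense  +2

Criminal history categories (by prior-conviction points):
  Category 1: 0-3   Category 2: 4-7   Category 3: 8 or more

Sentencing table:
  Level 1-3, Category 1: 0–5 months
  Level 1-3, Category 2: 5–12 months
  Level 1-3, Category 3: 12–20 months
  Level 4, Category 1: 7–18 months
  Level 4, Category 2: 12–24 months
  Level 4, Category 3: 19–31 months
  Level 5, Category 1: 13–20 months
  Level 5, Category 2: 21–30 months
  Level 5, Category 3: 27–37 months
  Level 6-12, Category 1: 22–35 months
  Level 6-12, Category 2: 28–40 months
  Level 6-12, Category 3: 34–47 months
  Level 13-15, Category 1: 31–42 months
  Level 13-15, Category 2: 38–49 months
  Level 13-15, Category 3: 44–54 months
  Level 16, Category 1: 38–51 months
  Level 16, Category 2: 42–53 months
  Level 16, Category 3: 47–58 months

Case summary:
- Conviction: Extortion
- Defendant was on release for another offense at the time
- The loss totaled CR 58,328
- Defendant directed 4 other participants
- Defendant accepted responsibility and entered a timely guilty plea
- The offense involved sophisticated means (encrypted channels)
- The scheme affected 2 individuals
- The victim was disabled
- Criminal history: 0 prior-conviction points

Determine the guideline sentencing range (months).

22-35 months

Base offense level for extortion: 3.
A1 does not apply.
A2 applies: 3 + 2 = 5.
A3 applies: 5 − 3 = 2.
A4 applies (level before this adjustment is 2 < 15, so +1): 2 + 1 = 3.
A5 applies: 3 + 2 = 5.
A6 applies: 5 + 2 = 7.
A8 applies: 7 + 2 = 9.
Final offense level: 9.
Criminal history: 0 prior points → Category 1 (0-3).
Level 9 falls in the 6-12 band.
Grid: Level 6-12 × Category 1 = 22-35 months.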